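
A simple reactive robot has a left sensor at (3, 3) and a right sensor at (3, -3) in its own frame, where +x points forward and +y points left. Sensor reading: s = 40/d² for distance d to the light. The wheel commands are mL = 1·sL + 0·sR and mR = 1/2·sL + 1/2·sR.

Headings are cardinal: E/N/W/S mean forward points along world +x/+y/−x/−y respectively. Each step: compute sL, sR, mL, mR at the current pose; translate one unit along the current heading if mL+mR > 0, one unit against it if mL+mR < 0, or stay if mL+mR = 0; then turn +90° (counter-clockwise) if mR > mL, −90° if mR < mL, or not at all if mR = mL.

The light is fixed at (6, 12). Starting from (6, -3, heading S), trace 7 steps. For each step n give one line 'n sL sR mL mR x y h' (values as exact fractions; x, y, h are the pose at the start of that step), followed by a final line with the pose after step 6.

n=0: pose=(6,-3,S); sL=40/333, sR=40/333; mL=40/333, mR=40/333; mL+mR=80/333 → advance +1; mR−mL=0 → turn +0·90°
n=1: pose=(6,-4,S); sL=4/37, sR=4/37; mL=4/37, mR=4/37; mL+mR=8/37 → advance +1; mR−mL=0 → turn +0·90°
n=2: pose=(6,-5,S); sL=40/409, sR=40/409; mL=40/409, mR=40/409; mL+mR=80/409 → advance +1; mR−mL=0 → turn +0·90°
n=3: pose=(6,-6,S); sL=4/45, sR=4/45; mL=4/45, mR=4/45; mL+mR=8/45 → advance +1; mR−mL=0 → turn +0·90°
n=4: pose=(6,-7,S); sL=40/493, sR=40/493; mL=40/493, mR=40/493; mL+mR=80/493 → advance +1; mR−mL=0 → turn +0·90°
n=5: pose=(6,-8,S); sL=20/269, sR=20/269; mL=20/269, mR=20/269; mL+mR=40/269 → advance +1; mR−mL=0 → turn +0·90°
n=6: pose=(6,-9,S); sL=8/117, sR=8/117; mL=8/117, mR=8/117; mL+mR=16/117 → advance +1; mR−mL=0 → turn +0·90°

0 40/333 40/333 40/333 40/333 6 -3 S
1 4/37 4/37 4/37 4/37 6 -4 S
2 40/409 40/409 40/409 40/409 6 -5 S
3 4/45 4/45 4/45 4/45 6 -6 S
4 40/493 40/493 40/493 40/493 6 -7 S
5 20/269 20/269 20/269 20/269 6 -8 S
6 8/117 8/117 8/117 8/117 6 -9 S
final 6 -10 S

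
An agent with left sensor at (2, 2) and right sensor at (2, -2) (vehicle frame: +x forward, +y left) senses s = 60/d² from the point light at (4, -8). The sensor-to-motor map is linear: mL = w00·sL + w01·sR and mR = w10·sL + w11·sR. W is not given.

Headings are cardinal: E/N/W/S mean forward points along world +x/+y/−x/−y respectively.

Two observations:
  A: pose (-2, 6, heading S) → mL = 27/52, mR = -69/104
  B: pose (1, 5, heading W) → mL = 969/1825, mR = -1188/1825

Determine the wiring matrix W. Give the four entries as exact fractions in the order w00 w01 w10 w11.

obs A: pose=(-2,6,S) → sL=3/8, sR=15/52, mL=27/52, mR=-69/104
obs B: pose=(1,5,W) → sL=30/73, sR=6/25, mL=969/1825, mR=-1188/1825
sensor matrix S = [[3/8, 15/52], [30/73, 6/25]]; det S = -2709/94900
solve [mL_A; mL_B] = S·[w00; w01] and [mR_A; mR_B] = S·[w10; w11]:
  w00 = 1, w01 = 1/2, w10 = -1, w11 = -1

1 1/2 -1 -1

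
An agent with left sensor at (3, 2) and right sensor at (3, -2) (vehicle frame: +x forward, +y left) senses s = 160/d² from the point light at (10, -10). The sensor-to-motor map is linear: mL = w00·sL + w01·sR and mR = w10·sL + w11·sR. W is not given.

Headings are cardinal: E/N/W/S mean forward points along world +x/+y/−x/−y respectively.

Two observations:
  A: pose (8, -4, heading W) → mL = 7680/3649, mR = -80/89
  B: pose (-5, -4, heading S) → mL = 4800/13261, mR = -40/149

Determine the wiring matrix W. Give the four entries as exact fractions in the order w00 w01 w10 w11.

obs A: pose=(8,-4,W) → sL=160/41, sR=160/89, mL=7680/3649, mR=-80/89
obs B: pose=(-5,-4,S) → sL=80/89, sR=80/149, mL=4800/13261, mR=-40/149
sensor matrix S = [[160/41, 160/89], [80/89, 80/149]]; det S = 23193600/48389389
solve [mL_A; mL_B] = S·[w00; w01] and [mR_A; mR_B] = S·[w10; w11]:
  w00 = 1, w01 = -1, w10 = 0, w11 = -1/2

1 -1 0 -1/2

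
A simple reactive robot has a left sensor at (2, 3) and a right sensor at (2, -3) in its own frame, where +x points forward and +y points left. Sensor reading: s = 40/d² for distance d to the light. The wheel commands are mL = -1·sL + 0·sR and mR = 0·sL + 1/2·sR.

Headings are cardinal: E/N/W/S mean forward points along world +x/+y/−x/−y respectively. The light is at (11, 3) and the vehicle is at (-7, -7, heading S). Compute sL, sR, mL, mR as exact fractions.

40/369 8/117 -40/369 4/117

left sensor world pos  = (-4, -9); dL² = 369
right sensor world pos = (-10, -9); dR² = 585
sL = 40/369 = 40/369
sR = 40/585 = 8/117
mL = -1·sL + 0·sR = -40/369
mR = 0·sL + 1/2·sR = 4/117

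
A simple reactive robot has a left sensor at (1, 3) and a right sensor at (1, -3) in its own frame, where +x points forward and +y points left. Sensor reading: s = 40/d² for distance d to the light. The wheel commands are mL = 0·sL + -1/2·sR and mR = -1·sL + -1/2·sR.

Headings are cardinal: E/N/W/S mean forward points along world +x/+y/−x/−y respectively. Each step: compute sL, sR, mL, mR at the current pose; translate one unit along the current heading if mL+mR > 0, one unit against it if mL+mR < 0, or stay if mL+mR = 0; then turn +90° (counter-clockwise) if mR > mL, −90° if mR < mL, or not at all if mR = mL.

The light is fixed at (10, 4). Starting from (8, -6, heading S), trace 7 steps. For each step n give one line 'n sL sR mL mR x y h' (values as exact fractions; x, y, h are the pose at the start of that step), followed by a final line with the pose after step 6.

0 20/61 20/73 -10/73 -2070/4453 8 -6 S
1 40/153 8/9 -4/9 -12/17 8 -5 W
2 1/2 10/17 -5/17 -27/34 9 -5 N
3 40/49 40/169 -20/169 -7740/8281 9 -6 E
4 20/61 20/73 -10/73 -2070/4453 8 -6 S
5 40/153 8/9 -4/9 -12/17 8 -5 W
6 1/2 10/17 -5/17 -27/34 9 -5 N
final 9 -6 E

n=0: pose=(8,-6,S); sL=20/61, sR=20/73; mL=-10/73, mR=-2070/4453; mL+mR=-2680/4453 → advance -1; mR−mL=-20/61 → turn -1·90°
n=1: pose=(8,-5,W); sL=40/153, sR=8/9; mL=-4/9, mR=-12/17; mL+mR=-176/153 → advance -1; mR−mL=-40/153 → turn -1·90°
n=2: pose=(9,-5,N); sL=1/2, sR=10/17; mL=-5/17, mR=-27/34; mL+mR=-37/34 → advance -1; mR−mL=-1/2 → turn -1·90°
n=3: pose=(9,-6,E); sL=40/49, sR=40/169; mL=-20/169, mR=-7740/8281; mL+mR=-8720/8281 → advance -1; mR−mL=-40/49 → turn -1·90°
n=4: pose=(8,-6,S); sL=20/61, sR=20/73; mL=-10/73, mR=-2070/4453; mL+mR=-2680/4453 → advance -1; mR−mL=-20/61 → turn -1·90°
n=5: pose=(8,-5,W); sL=40/153, sR=8/9; mL=-4/9, mR=-12/17; mL+mR=-176/153 → advance -1; mR−mL=-40/153 → turn -1·90°
n=6: pose=(9,-5,N); sL=1/2, sR=10/17; mL=-5/17, mR=-27/34; mL+mR=-37/34 → advance -1; mR−mL=-1/2 → turn -1·90°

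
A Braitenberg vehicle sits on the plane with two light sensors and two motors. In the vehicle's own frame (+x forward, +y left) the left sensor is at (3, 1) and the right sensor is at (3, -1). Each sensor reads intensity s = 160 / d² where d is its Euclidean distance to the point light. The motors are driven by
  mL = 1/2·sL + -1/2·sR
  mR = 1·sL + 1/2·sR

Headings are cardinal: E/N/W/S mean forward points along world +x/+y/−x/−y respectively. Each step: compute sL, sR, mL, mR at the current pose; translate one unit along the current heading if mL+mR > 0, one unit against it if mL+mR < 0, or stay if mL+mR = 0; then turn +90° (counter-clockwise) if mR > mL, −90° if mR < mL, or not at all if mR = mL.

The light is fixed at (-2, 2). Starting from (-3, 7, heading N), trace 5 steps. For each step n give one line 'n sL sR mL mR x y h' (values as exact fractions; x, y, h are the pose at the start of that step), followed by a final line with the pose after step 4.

0 40/17 5/2 -5/68 245/68 -3 7 N
1 160/41 32/13 384/533 2736/533 -3 8 W
2 16 80/9 32/9 184/9 -4 8 S
3 160/37 160/17 -1600/629 5680/629 -4 7 E
4 40/17 5/2 -5/68 245/68 -3 7 N
final -3 8 W

n=0: pose=(-3,7,N); sL=40/17, sR=5/2; mL=-5/68, mR=245/68; mL+mR=60/17 → advance +1; mR−mL=125/34 → turn +1·90°
n=1: pose=(-3,8,W); sL=160/41, sR=32/13; mL=384/533, mR=2736/533; mL+mR=240/41 → advance +1; mR−mL=2352/533 → turn +1·90°
n=2: pose=(-4,8,S); sL=16, sR=80/9; mL=32/9, mR=184/9; mL+mR=24 → advance +1; mR−mL=152/9 → turn +1·90°
n=3: pose=(-4,7,E); sL=160/37, sR=160/17; mL=-1600/629, mR=5680/629; mL+mR=240/37 → advance +1; mR−mL=7280/629 → turn +1·90°
n=4: pose=(-3,7,N); sL=40/17, sR=5/2; mL=-5/68, mR=245/68; mL+mR=60/17 → advance +1; mR−mL=125/34 → turn +1·90°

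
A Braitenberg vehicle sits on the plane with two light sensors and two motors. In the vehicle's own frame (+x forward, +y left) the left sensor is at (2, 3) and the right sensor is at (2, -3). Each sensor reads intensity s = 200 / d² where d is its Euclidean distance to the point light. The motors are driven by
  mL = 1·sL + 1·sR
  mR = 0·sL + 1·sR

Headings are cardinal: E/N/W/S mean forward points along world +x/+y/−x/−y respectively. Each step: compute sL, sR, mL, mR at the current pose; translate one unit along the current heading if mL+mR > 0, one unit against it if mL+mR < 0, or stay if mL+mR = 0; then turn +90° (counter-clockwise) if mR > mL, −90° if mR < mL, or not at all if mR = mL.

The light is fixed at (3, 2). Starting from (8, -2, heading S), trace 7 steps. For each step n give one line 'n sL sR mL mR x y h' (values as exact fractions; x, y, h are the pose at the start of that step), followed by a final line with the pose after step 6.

n=0: pose=(8,-2,S); sL=2, sR=5; mL=7, mR=5; mL+mR=12 → advance +1; mR−mL=-2 → turn -1·90°
n=1: pose=(8,-3,W); sL=200/73, sR=200/13; mL=17200/949, mR=200/13; mL+mR=31800/949 → advance +1; mR−mL=-200/73 → turn -1·90°
n=2: pose=(7,-3,N); sL=20, sR=100/29; mL=680/29, mR=100/29; mL+mR=780/29 → advance +1; mR−mL=-20 → turn -1·90°
n=3: pose=(7,-2,E); sL=200/37, sR=40/17; mL=4880/629, mR=40/17; mL+mR=6360/629 → advance +1; mR−mL=-200/37 → turn -1·90°
n=4: pose=(8,-2,S); sL=2, sR=5; mL=7, mR=5; mL+mR=12 → advance +1; mR−mL=-2 → turn -1·90°
n=5: pose=(8,-3,W); sL=200/73, sR=200/13; mL=17200/949, mR=200/13; mL+mR=31800/949 → advance +1; mR−mL=-200/73 → turn -1·90°
n=6: pose=(7,-3,N); sL=20, sR=100/29; mL=680/29, mR=100/29; mL+mR=780/29 → advance +1; mR−mL=-20 → turn -1·90°

0 2 5 7 5 8 -2 S
1 200/73 200/13 17200/949 200/13 8 -3 W
2 20 100/29 680/29 100/29 7 -3 N
3 200/37 40/17 4880/629 40/17 7 -2 E
4 2 5 7 5 8 -2 S
5 200/73 200/13 17200/949 200/13 8 -3 W
6 20 100/29 680/29 100/29 7 -3 N
final 7 -2 E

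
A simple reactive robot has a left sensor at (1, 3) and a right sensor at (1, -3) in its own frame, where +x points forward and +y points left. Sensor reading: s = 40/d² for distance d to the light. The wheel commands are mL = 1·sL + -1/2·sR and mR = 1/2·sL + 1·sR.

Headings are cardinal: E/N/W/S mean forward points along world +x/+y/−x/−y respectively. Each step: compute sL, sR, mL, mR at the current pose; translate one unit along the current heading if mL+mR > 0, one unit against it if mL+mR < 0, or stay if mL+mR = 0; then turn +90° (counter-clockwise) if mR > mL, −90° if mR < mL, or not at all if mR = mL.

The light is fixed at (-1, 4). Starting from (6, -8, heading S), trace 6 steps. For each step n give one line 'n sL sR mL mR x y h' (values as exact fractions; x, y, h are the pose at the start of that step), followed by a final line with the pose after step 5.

0 40/269 8/37 404/9953 2892/9953 6 -8 S
1 10/41 1/8 119/656 81/328 6 -9 E
2 40/169 8/53 1444/8957 2412/8957 7 -9 N
3 20/137 4/13 -14/1781 678/1781 7 -8 W
4 40/269 8/37 404/9953 2892/9953 6 -8 S
5 10/41 1/8 119/656 81/328 6 -9 E
final 7 -9 N

n=0: pose=(6,-8,S); sL=40/269, sR=8/37; mL=404/9953, mR=2892/9953; mL+mR=3296/9953 → advance +1; mR−mL=2488/9953 → turn +1·90°
n=1: pose=(6,-9,E); sL=10/41, sR=1/8; mL=119/656, mR=81/328; mL+mR=281/656 → advance +1; mR−mL=43/656 → turn +1·90°
n=2: pose=(7,-9,N); sL=40/169, sR=8/53; mL=1444/8957, mR=2412/8957; mL+mR=3856/8957 → advance +1; mR−mL=968/8957 → turn +1·90°
n=3: pose=(7,-8,W); sL=20/137, sR=4/13; mL=-14/1781, mR=678/1781; mL+mR=664/1781 → advance +1; mR−mL=692/1781 → turn +1·90°
n=4: pose=(6,-8,S); sL=40/269, sR=8/37; mL=404/9953, mR=2892/9953; mL+mR=3296/9953 → advance +1; mR−mL=2488/9953 → turn +1·90°
n=5: pose=(6,-9,E); sL=10/41, sR=1/8; mL=119/656, mR=81/328; mL+mR=281/656 → advance +1; mR−mL=43/656 → turn +1·90°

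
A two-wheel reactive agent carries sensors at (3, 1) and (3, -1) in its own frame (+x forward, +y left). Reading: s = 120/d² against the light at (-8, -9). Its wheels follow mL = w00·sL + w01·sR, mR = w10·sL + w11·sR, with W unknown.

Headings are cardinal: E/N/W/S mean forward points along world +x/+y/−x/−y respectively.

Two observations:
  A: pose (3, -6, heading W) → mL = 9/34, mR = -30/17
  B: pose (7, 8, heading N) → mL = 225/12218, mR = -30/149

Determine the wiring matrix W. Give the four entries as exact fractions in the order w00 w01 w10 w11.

1 -1 -1 0

obs A: pose=(3,-6,W) → sL=30/17, sR=3/2, mL=9/34, mR=-30/17
obs B: pose=(7,8,N) → sL=30/149, sR=15/82, mL=225/12218, mR=-30/149
sensor matrix S = [[30/17, 3/2], [30/149, 15/82]]; det S = 2160/103853
solve [mL_A; mL_B] = S·[w00; w01] and [mR_A; mR_B] = S·[w10; w11]:
  w00 = 1, w01 = -1, w10 = -1, w11 = 0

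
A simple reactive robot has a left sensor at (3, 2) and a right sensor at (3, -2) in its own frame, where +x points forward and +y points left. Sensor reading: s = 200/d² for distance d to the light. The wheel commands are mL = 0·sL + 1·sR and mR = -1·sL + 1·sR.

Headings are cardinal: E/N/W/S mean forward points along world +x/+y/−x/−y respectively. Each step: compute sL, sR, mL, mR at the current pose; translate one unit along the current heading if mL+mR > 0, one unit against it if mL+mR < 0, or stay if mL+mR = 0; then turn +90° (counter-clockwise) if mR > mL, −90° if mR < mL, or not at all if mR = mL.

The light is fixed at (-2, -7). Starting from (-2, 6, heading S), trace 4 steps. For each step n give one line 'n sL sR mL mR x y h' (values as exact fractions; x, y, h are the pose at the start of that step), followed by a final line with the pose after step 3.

n=0: pose=(-2,6,S); sL=25/13, sR=25/13; mL=25/13, mR=0; mL+mR=25/13 → advance +1; mR−mL=-25/13 → turn -1·90°
n=1: pose=(-2,5,W); sL=200/109, sR=40/41; mL=40/41, mR=-3840/4469; mL+mR=520/4469 → advance +1; mR−mL=-200/109 → turn -1·90°
n=2: pose=(-3,5,N); sL=100/117, sR=100/113; mL=100/113, mR=400/13221; mL+mR=12100/13221 → advance +1; mR−mL=-100/117 → turn -1·90°
n=3: pose=(-3,6,E); sL=200/229, sR=8/5; mL=8/5, mR=832/1145; mL+mR=2664/1145 → advance +1; mR−mL=-200/229 → turn -1·90°

0 25/13 25/13 25/13 0 -2 6 S
1 200/109 40/41 40/41 -3840/4469 -2 5 W
2 100/117 100/113 100/113 400/13221 -3 5 N
3 200/229 8/5 8/5 832/1145 -3 6 E
final -2 6 S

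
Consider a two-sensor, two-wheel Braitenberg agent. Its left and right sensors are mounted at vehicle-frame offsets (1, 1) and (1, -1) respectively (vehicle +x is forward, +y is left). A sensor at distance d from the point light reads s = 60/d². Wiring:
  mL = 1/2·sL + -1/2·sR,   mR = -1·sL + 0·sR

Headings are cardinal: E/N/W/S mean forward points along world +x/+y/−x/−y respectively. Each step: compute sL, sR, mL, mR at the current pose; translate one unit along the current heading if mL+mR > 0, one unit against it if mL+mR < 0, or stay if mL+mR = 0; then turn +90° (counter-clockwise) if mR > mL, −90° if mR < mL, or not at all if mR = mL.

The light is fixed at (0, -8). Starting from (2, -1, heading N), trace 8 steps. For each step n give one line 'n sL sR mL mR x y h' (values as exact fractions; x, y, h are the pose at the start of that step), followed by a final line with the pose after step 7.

0 12/13 60/73 48/949 -12/13 2 -1 N
1 30/29 30/17 -180/493 -30/29 2 -2 E
2 60/29 12/5 -24/145 -60/29 1 -2 S
3 5/3 15/16 35/96 -5/3 1 -1 W
4 12/13 60/73 48/949 -12/13 2 -1 N
5 30/29 30/17 -180/493 -30/29 2 -2 E
6 60/29 12/5 -24/145 -60/29 1 -2 S
7 5/3 15/16 35/96 -5/3 1 -1 W
final 2 -1 N

n=0: pose=(2,-1,N); sL=12/13, sR=60/73; mL=48/949, mR=-12/13; mL+mR=-828/949 → advance -1; mR−mL=-924/949 → turn -1·90°
n=1: pose=(2,-2,E); sL=30/29, sR=30/17; mL=-180/493, mR=-30/29; mL+mR=-690/493 → advance -1; mR−mL=-330/493 → turn -1·90°
n=2: pose=(1,-2,S); sL=60/29, sR=12/5; mL=-24/145, mR=-60/29; mL+mR=-324/145 → advance -1; mR−mL=-276/145 → turn -1·90°
n=3: pose=(1,-1,W); sL=5/3, sR=15/16; mL=35/96, mR=-5/3; mL+mR=-125/96 → advance -1; mR−mL=-65/32 → turn -1·90°
n=4: pose=(2,-1,N); sL=12/13, sR=60/73; mL=48/949, mR=-12/13; mL+mR=-828/949 → advance -1; mR−mL=-924/949 → turn -1·90°
n=5: pose=(2,-2,E); sL=30/29, sR=30/17; mL=-180/493, mR=-30/29; mL+mR=-690/493 → advance -1; mR−mL=-330/493 → turn -1·90°
n=6: pose=(1,-2,S); sL=60/29, sR=12/5; mL=-24/145, mR=-60/29; mL+mR=-324/145 → advance -1; mR−mL=-276/145 → turn -1·90°
n=7: pose=(1,-1,W); sL=5/3, sR=15/16; mL=35/96, mR=-5/3; mL+mR=-125/96 → advance -1; mR−mL=-65/32 → turn -1·90°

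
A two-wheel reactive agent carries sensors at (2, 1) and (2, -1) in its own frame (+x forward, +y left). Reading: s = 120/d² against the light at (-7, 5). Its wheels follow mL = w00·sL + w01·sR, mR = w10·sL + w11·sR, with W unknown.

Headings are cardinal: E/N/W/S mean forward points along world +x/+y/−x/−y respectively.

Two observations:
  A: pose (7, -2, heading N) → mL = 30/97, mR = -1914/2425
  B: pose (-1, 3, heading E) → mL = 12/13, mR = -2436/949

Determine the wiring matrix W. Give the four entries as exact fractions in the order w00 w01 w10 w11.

obs A: pose=(7,-2,N) → sL=60/97, sR=12/25, mL=30/97, mR=-1914/2425
obs B: pose=(-1,3,E) → sL=24/13, sR=120/73, mL=12/13, mR=-2436/949
sensor matrix S = [[60/97, 12/25], [24/13, 120/73]]; det S = 300672/2301325
solve [mL_A; mL_B] = S·[w00; w01] and [mR_A; mR_B] = S·[w10; w11]:
  w00 = 1/2, w01 = 0, w10 = -1/2, w11 = -1

1/2 0 -1/2 -1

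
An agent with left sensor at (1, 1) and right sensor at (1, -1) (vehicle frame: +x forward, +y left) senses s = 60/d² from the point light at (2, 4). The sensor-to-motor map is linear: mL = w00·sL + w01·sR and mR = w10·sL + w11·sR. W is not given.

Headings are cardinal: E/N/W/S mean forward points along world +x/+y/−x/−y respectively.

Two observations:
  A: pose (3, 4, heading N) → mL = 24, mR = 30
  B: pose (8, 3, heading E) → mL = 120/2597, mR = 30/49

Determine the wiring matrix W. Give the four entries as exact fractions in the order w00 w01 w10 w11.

obs A: pose=(3,4,N) → sL=60, sR=12, mL=24, mR=30
obs B: pose=(8,3,E) → sL=60/49, sR=60/53, mL=120/2597, mR=30/49
sensor matrix S = [[60, 12], [60/49, 60/53]]; det S = 138240/2597
solve [mL_A; mL_B] = S·[w00; w01] and [mR_A; mR_B] = S·[w10; w11]:
  w00 = 1/2, w01 = -1/2, w10 = 1/2, w11 = 0

1/2 -1/2 1/2 0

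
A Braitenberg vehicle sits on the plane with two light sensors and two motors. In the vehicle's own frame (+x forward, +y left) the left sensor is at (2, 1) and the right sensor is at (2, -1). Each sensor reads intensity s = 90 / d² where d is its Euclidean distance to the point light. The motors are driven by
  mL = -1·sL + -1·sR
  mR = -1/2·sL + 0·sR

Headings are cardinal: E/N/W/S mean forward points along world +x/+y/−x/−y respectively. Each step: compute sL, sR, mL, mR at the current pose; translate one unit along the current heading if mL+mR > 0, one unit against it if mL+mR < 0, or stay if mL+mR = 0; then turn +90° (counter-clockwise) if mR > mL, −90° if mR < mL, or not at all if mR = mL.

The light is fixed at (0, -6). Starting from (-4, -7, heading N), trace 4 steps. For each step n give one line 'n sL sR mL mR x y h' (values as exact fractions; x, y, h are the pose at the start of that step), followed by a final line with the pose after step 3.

n=0: pose=(-4,-7,N); sL=45/13, sR=9; mL=-162/13, mR=-45/26; mL+mR=-369/26 → advance -1; mR−mL=279/26 → turn +1·90°
n=1: pose=(-4,-8,W); sL=2, sR=90/37; mL=-164/37, mR=-1; mL+mR=-201/37 → advance -1; mR−mL=127/37 → turn +1·90°
n=2: pose=(-3,-8,S); sL=9/2, sR=45/16; mL=-117/16, mR=-9/4; mL+mR=-153/16 → advance -1; mR−mL=81/16 → turn +1·90°
n=3: pose=(-3,-7,E); sL=90, sR=18; mL=-108, mR=-45; mL+mR=-153 → advance -1; mR−mL=63 → turn +1·90°

0 45/13 9 -162/13 -45/26 -4 -7 N
1 2 90/37 -164/37 -1 -4 -8 W
2 9/2 45/16 -117/16 -9/4 -3 -8 S
3 90 18 -108 -45 -3 -7 E
final -4 -7 N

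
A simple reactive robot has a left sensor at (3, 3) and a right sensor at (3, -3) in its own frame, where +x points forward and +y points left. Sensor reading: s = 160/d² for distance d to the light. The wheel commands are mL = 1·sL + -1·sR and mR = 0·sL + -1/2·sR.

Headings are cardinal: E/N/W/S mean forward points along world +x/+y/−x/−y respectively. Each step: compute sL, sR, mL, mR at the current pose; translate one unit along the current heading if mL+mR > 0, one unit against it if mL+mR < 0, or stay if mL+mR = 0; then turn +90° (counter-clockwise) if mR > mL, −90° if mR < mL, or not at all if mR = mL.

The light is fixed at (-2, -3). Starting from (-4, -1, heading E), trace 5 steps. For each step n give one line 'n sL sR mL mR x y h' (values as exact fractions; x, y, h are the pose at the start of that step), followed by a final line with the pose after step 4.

n=0: pose=(-4,-1,E); sL=80/13, sR=80; mL=-960/13, mR=-40; mL+mR=-1480/13 → advance -1; mR−mL=440/13 → turn +1·90°
n=1: pose=(-5,-1,N); sL=160/61, sR=32/5; mL=-1152/305, mR=-16/5; mL+mR=-2128/305 → advance -1; mR−mL=176/305 → turn +1·90°
n=2: pose=(-5,-2,W); sL=4, sR=40/13; mL=12/13, mR=-20/13; mL+mR=-8/13 → advance -1; mR−mL=-32/13 → turn -1·90°
n=3: pose=(-4,-2,N); sL=160/41, sR=160/17; mL=-3840/697, mR=-80/17; mL+mR=-7120/697 → advance -1; mR−mL=560/697 → turn +1·90°
n=4: pose=(-4,-3,W); sL=80/17, sR=80/17; mL=0, mR=-40/17; mL+mR=-40/17 → advance -1; mR−mL=-40/17 → turn -1·90°

0 80/13 80 -960/13 -40 -4 -1 E
1 160/61 32/5 -1152/305 -16/5 -5 -1 N
2 4 40/13 12/13 -20/13 -5 -2 W
3 160/41 160/17 -3840/697 -80/17 -4 -2 N
4 80/17 80/17 0 -40/17 -4 -3 W
final -3 -3 N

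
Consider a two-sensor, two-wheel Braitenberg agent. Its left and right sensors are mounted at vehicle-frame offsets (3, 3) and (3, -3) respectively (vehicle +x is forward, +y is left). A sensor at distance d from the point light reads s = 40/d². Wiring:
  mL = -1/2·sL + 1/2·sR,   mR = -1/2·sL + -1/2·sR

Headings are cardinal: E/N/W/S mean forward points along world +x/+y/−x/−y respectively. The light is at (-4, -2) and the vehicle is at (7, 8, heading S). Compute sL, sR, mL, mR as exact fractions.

8/49 40/113 528/5537 -1432/5537

left sensor world pos  = (10, 5); dL² = 245
right sensor world pos = (4, 5); dR² = 113
sL = 40/245 = 8/49
sR = 40/113 = 40/113
mL = -1/2·sL + 1/2·sR = 528/5537
mR = -1/2·sL + -1/2·sR = -1432/5537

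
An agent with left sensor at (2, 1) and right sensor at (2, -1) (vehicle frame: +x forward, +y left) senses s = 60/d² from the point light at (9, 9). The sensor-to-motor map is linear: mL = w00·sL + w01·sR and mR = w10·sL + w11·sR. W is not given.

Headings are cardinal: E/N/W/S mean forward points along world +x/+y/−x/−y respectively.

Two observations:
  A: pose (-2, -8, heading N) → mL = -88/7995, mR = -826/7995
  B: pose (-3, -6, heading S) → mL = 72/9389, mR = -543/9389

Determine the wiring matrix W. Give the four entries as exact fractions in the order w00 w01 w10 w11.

1/2 -1/2 1/2 -1

obs A: pose=(-2,-8,N) → sL=20/123, sR=12/65, mL=-88/7995, mR=-826/7995
obs B: pose=(-3,-6,S) → sL=6/41, sR=30/229, mL=72/9389, mR=-543/9389
sensor matrix S = [[20/123, 12/65], [6/41, 30/229]]; det S = -3488/610285
solve [mL_A; mL_B] = S·[w00; w01] and [mR_A; mR_B] = S·[w10; w11]:
  w00 = 1/2, w01 = -1/2, w10 = 1/2, w11 = -1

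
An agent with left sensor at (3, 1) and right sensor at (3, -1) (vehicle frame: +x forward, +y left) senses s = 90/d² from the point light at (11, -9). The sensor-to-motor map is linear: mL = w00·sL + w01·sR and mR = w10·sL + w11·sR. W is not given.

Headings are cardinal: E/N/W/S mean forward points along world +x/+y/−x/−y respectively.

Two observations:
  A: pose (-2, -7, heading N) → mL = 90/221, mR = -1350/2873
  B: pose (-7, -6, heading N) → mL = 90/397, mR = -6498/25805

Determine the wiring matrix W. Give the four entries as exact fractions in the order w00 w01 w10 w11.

obs A: pose=(-2,-7,N) → sL=90/221, sR=90/169, mL=90/221, mR=-1350/2873
obs B: pose=(-7,-6,N) → sL=90/397, sR=18/65, mL=90/397, mR=-6498/25805
sensor matrix S = [[90/221, 90/169], [90/397, 18/65]]; det S = -9072/1140581
solve [mL_A; mL_B] = S·[w00; w01] and [mR_A; mR_B] = S·[w10; w11]:
  w00 = 1, w01 = 0, w10 = -1/2, w11 = -1/2

1 0 -1/2 -1/2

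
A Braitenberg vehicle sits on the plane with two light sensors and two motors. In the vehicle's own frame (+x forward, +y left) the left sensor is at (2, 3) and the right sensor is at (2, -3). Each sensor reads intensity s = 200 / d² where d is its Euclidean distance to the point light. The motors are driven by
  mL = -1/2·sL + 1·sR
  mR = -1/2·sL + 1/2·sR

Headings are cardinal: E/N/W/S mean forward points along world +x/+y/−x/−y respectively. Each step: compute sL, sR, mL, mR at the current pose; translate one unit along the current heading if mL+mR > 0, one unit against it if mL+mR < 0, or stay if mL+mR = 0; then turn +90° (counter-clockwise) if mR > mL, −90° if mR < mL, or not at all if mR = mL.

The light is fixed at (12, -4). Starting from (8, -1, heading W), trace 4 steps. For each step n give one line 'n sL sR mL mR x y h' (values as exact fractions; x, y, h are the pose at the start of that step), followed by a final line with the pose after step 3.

n=0: pose=(8,-1,W); sL=50/9, sR=25/9; mL=0, mR=-25/18; mL+mR=-25/18 → advance -1; mR−mL=-25/18 → turn -1·90°
n=1: pose=(9,-1,N); sL=200/61, sR=8; mL=388/61, mR=144/61; mL+mR=532/61 → advance +1; mR−mL=-4 → turn -1·90°
n=2: pose=(9,0,E); sL=4, sR=100; mL=98, mR=48; mL+mR=146 → advance +1; mR−mL=-50 → turn -1·90°
n=3: pose=(10,0,S); sL=40, sR=200/29; mL=-380/29, mR=-480/29; mL+mR=-860/29 → advance -1; mR−mL=-100/29 → turn -1·90°

0 50/9 25/9 0 -25/18 8 -1 W
1 200/61 8 388/61 144/61 9 -1 N
2 4 100 98 48 9 0 E
3 40 200/29 -380/29 -480/29 10 0 S
final 10 1 W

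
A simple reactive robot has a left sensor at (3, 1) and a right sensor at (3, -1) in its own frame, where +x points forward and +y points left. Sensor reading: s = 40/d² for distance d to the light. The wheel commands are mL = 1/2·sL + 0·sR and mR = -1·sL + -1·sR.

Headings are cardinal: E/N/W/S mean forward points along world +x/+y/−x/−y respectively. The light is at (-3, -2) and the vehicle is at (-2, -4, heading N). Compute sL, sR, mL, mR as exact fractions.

40 8 20 -48

left sensor world pos  = (-3, -1); dL² = 1
right sensor world pos = (-1, -1); dR² = 5
sL = 40/1 = 40
sR = 40/5 = 8
mL = 1/2·sL + 0·sR = 20
mR = -1·sL + -1·sR = -48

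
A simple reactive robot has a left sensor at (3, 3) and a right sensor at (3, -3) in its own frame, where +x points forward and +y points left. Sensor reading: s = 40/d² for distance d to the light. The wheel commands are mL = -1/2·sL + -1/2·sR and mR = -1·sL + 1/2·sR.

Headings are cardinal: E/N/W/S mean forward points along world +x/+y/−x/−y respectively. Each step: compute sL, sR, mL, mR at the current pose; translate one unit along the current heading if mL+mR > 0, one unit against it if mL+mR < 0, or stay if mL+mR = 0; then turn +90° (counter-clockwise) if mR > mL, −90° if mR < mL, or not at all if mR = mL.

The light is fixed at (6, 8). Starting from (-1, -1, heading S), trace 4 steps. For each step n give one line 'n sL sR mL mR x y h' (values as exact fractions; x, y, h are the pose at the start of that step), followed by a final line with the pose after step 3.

0 1/4 10/61 -101/488 -41/244 -1 -1 S
1 40/41 40/137 -3560/5617 -4660/5617 -1 0 E
2 20/73 20/121 -1940/8833 -1690/8833 -2 0 S
3 40/41 8/25 -664/1025 -836/1025 -2 1 E
final -3 1 S

n=0: pose=(-1,-1,S); sL=1/4, sR=10/61; mL=-101/488, mR=-41/244; mL+mR=-3/8 → advance -1; mR−mL=19/488 → turn +1·90°
n=1: pose=(-1,0,E); sL=40/41, sR=40/137; mL=-3560/5617, mR=-4660/5617; mL+mR=-60/41 → advance -1; mR−mL=-1100/5617 → turn -1·90°
n=2: pose=(-2,0,S); sL=20/73, sR=20/121; mL=-1940/8833, mR=-1690/8833; mL+mR=-30/73 → advance -1; mR−mL=250/8833 → turn +1·90°
n=3: pose=(-2,1,E); sL=40/41, sR=8/25; mL=-664/1025, mR=-836/1025; mL+mR=-60/41 → advance -1; mR−mL=-172/1025 → turn -1·90°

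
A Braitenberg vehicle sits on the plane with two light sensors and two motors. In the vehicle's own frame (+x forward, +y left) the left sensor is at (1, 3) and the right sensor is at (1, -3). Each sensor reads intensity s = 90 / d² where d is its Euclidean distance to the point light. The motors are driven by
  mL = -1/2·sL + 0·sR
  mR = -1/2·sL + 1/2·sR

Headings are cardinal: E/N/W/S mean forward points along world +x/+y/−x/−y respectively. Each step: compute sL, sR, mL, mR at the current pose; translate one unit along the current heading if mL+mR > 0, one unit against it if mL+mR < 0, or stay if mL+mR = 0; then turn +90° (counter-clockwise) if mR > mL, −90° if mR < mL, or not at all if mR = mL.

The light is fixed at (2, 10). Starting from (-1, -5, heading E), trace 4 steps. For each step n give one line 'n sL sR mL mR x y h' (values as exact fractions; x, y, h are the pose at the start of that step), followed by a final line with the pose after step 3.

n=0: pose=(-1,-5,E); sL=45/74, sR=45/164; mL=-45/148, mR=-2025/12136; mL+mR=-5715/12136 → advance -1; mR−mL=45/328 → turn +1·90°
n=1: pose=(-2,-5,N); sL=18/49, sR=90/197; mL=-9/49, mR=432/9653; mL+mR=-1341/9653 → advance -1; mR−mL=45/197 → turn +1·90°
n=2: pose=(-2,-6,W); sL=45/193, sR=45/97; mL=-45/386, mR=2160/18721; mL+mR=-45/37442 → advance -1; mR−mL=45/194 → turn +1·90°
n=3: pose=(-1,-6,S); sL=90/289, sR=18/65; mL=-45/289, mR=-324/18785; mL+mR=-3249/18785 → advance -1; mR−mL=9/65 → turn +1·90°

0 45/74 45/164 -45/148 -2025/12136 -1 -5 E
1 18/49 90/197 -9/49 432/9653 -2 -5 N
2 45/193 45/97 -45/386 2160/18721 -2 -6 W
3 90/289 18/65 -45/289 -324/18785 -1 -6 S
final -1 -5 E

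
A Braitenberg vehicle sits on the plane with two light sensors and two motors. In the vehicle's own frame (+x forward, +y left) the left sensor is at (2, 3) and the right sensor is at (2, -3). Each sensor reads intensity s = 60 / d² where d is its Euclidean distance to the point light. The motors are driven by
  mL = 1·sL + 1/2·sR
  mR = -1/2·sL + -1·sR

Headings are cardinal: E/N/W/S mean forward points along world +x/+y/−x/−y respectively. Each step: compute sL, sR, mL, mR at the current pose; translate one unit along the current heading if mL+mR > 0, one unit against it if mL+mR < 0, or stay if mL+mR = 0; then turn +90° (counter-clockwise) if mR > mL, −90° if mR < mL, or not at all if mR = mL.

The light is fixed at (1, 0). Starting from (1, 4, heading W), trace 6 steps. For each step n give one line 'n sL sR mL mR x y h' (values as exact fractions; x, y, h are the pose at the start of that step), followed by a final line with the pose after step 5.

0 12 60/53 666/53 -378/53 1 4 W
1 15/13 3/2 99/52 -27/13 0 4 N
2 60/37 60 1170/37 -2250/37 0 3 E
3 30 30/13 405/13 -225/13 -1 3 S
4 60/17 60/41 2970/697 -2250/697 -1 2 W
5 15/13 15/4 315/104 -225/52 -2 2 N
final -2 1 E

n=0: pose=(1,4,W); sL=12, sR=60/53; mL=666/53, mR=-378/53; mL+mR=288/53 → advance +1; mR−mL=-1044/53 → turn -1·90°
n=1: pose=(0,4,N); sL=15/13, sR=3/2; mL=99/52, mR=-27/13; mL+mR=-9/52 → advance -1; mR−mL=-207/52 → turn -1·90°
n=2: pose=(0,3,E); sL=60/37, sR=60; mL=1170/37, mR=-2250/37; mL+mR=-1080/37 → advance -1; mR−mL=-3420/37 → turn -1·90°
n=3: pose=(-1,3,S); sL=30, sR=30/13; mL=405/13, mR=-225/13; mL+mR=180/13 → advance +1; mR−mL=-630/13 → turn -1·90°
n=4: pose=(-1,2,W); sL=60/17, sR=60/41; mL=2970/697, mR=-2250/697; mL+mR=720/697 → advance +1; mR−mL=-5220/697 → turn -1·90°
n=5: pose=(-2,2,N); sL=15/13, sR=15/4; mL=315/104, mR=-225/52; mL+mR=-135/104 → advance -1; mR−mL=-765/104 → turn -1·90°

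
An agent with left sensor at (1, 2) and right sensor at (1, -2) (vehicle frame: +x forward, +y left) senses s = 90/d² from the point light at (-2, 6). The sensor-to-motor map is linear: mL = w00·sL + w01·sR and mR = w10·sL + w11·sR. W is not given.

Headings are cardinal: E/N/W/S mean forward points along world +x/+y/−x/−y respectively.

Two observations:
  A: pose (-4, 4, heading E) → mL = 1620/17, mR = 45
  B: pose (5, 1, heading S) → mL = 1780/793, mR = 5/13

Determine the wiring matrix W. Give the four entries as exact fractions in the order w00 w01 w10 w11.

1 1 1/2 0

obs A: pose=(-4,4,E) → sL=90, sR=90/17, mL=1620/17, mR=45
obs B: pose=(5,1,S) → sL=10/13, sR=90/61, mL=1780/793, mR=5/13
sensor matrix S = [[90, 90/17], [10/13, 90/61]]; det S = 1735200/13481
solve [mL_A; mL_B] = S·[w00; w01] and [mR_A; mR_B] = S·[w10; w11]:
  w00 = 1, w01 = 1, w10 = 1/2, w11 = 0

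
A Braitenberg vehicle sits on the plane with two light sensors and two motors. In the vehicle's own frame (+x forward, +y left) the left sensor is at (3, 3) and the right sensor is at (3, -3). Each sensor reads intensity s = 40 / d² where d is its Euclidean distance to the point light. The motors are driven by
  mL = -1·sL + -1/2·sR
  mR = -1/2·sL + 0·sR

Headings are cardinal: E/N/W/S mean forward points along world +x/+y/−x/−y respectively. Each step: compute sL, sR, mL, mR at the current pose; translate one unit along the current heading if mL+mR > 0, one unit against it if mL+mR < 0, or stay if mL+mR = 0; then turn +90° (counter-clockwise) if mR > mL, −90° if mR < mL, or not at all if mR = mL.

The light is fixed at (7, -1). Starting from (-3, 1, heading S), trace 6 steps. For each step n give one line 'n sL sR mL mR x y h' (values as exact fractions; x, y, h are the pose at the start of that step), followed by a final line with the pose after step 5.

n=0: pose=(-3,1,S); sL=4/5, sR=4/17; mL=-78/85, mR=-2/5; mL+mR=-112/85 → advance -1; mR−mL=44/85 → turn +1·90°
n=1: pose=(-3,2,E); sL=8/17, sR=40/49; mL=-732/833, mR=-4/17; mL+mR=-928/833 → advance -1; mR−mL=536/833 → turn +1·90°
n=2: pose=(-4,2,N); sL=5/29, sR=2/5; mL=-54/145, mR=-5/58; mL+mR=-133/290 → advance -1; mR−mL=83/290 → turn +1·90°
n=3: pose=(-4,1,W); sL=40/197, sR=40/221; mL=-12780/43537, mR=-20/197; mL+mR=-17200/43537 → advance -1; mR−mL=8360/43537 → turn +1·90°
n=4: pose=(-3,1,S); sL=4/5, sR=4/17; mL=-78/85, mR=-2/5; mL+mR=-112/85 → advance -1; mR−mL=44/85 → turn +1·90°
n=5: pose=(-3,2,E); sL=8/17, sR=40/49; mL=-732/833, mR=-4/17; mL+mR=-928/833 → advance -1; mR−mL=536/833 → turn +1·90°

0 4/5 4/17 -78/85 -2/5 -3 1 S
1 8/17 40/49 -732/833 -4/17 -3 2 E
2 5/29 2/5 -54/145 -5/58 -4 2 N
3 40/197 40/221 -12780/43537 -20/197 -4 1 W
4 4/5 4/17 -78/85 -2/5 -3 1 S
5 8/17 40/49 -732/833 -4/17 -3 2 E
final -4 2 N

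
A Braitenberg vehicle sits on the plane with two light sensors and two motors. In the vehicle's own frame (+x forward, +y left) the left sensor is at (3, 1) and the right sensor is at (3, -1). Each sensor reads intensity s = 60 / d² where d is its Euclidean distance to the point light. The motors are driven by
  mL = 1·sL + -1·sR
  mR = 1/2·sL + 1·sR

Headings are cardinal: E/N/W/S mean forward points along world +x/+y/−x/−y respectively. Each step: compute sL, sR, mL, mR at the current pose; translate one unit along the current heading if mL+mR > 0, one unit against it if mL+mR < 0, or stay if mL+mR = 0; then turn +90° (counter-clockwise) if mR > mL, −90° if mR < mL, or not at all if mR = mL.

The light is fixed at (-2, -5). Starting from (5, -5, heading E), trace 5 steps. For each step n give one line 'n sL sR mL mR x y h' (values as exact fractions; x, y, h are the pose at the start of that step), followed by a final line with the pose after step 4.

n=0: pose=(5,-5,E); sL=60/101, sR=60/101; mL=0, mR=90/101; mL+mR=90/101 → advance +1; mR−mL=90/101 → turn +1·90°
n=1: pose=(6,-5,N); sL=30/29, sR=2/3; mL=32/87, mR=103/87; mL+mR=45/29 → advance +1; mR−mL=71/87 → turn +1·90°
n=2: pose=(6,-4,W); sL=12/5, sR=60/29; mL=48/145, mR=474/145; mL+mR=18/5 → advance +1; mR−mL=426/145 → turn +1·90°
n=3: pose=(5,-4,S); sL=15/17, sR=3/2; mL=-21/34, mR=33/17; mL+mR=45/34 → advance +1; mR−mL=87/34 → turn +1·90°
n=4: pose=(5,-5,E); sL=60/101, sR=60/101; mL=0, mR=90/101; mL+mR=90/101 → advance +1; mR−mL=90/101 → turn +1·90°

0 60/101 60/101 0 90/101 5 -5 E
1 30/29 2/3 32/87 103/87 6 -5 N
2 12/5 60/29 48/145 474/145 6 -4 W
3 15/17 3/2 -21/34 33/17 5 -4 S
4 60/101 60/101 0 90/101 5 -5 E
final 6 -5 N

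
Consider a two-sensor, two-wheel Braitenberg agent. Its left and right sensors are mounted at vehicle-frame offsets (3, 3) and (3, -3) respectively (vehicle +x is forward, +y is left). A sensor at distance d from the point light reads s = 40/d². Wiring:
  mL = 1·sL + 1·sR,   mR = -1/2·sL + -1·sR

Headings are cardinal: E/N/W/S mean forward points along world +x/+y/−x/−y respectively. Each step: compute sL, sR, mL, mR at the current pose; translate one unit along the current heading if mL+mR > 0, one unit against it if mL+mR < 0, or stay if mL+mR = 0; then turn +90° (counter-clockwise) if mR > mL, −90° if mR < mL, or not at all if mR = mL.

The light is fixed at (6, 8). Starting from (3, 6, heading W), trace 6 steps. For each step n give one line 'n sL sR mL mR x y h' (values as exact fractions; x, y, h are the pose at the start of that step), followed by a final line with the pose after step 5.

0 40/61 40/37 3920/2257 -3180/2257 3 6 W
1 4/5 20 104/5 -102/5 2 6 N
2 8 40/17 176/17 -108/17 2 7 E
3 5/2 10/13 85/26 -105/52 3 7 S
4 40/61 40/37 3920/2257 -3180/2257 3 6 W
5 4/5 20 104/5 -102/5 2 6 N
final 2 7 E

n=0: pose=(3,6,W); sL=40/61, sR=40/37; mL=3920/2257, mR=-3180/2257; mL+mR=20/61 → advance +1; mR−mL=-7100/2257 → turn -1·90°
n=1: pose=(2,6,N); sL=4/5, sR=20; mL=104/5, mR=-102/5; mL+mR=2/5 → advance +1; mR−mL=-206/5 → turn -1·90°
n=2: pose=(2,7,E); sL=8, sR=40/17; mL=176/17, mR=-108/17; mL+mR=4 → advance +1; mR−mL=-284/17 → turn -1·90°
n=3: pose=(3,7,S); sL=5/2, sR=10/13; mL=85/26, mR=-105/52; mL+mR=5/4 → advance +1; mR−mL=-275/52 → turn -1·90°
n=4: pose=(3,6,W); sL=40/61, sR=40/37; mL=3920/2257, mR=-3180/2257; mL+mR=20/61 → advance +1; mR−mL=-7100/2257 → turn -1·90°
n=5: pose=(2,6,N); sL=4/5, sR=20; mL=104/5, mR=-102/5; mL+mR=2/5 → advance +1; mR−mL=-206/5 → turn -1·90°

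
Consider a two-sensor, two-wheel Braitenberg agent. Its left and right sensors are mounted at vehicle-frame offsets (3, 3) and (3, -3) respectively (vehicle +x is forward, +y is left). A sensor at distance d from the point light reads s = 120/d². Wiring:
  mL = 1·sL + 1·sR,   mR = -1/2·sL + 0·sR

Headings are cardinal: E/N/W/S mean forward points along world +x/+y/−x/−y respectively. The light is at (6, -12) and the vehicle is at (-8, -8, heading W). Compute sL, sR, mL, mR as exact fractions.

left sensor world pos  = (-11, -11); dL² = 290
right sensor world pos = (-11, -5); dR² = 338
sL = 120/290 = 12/29
sR = 120/338 = 60/169
mL = 1·sL + 1·sR = 3768/4901
mR = -1/2·sL + 0·sR = -6/29

12/29 60/169 3768/4901 -6/29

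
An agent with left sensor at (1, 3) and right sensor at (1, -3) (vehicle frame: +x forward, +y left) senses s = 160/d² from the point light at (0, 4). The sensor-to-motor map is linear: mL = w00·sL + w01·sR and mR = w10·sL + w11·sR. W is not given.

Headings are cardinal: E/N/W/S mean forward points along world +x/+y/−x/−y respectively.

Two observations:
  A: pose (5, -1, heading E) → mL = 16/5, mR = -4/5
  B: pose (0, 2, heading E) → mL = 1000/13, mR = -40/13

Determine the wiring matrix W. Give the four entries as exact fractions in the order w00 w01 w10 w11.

1 -1/2 0 -1/2

obs A: pose=(5,-1,E) → sL=4, sR=8/5, mL=16/5, mR=-4/5
obs B: pose=(0,2,E) → sL=80, sR=80/13, mL=1000/13, mR=-40/13
sensor matrix S = [[4, 8/5], [80, 80/13]]; det S = -1344/13
solve [mL_A; mL_B] = S·[w00; w01] and [mR_A; mR_B] = S·[w10; w11]:
  w00 = 1, w01 = -1/2, w10 = 0, w11 = -1/2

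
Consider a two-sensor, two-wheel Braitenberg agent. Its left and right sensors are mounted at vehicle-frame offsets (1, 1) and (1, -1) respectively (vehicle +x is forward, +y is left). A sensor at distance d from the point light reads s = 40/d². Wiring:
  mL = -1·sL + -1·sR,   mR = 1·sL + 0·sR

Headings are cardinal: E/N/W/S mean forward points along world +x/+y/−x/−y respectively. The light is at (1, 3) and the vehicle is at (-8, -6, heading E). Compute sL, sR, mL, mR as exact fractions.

5/16 10/41 -365/656 5/16

left sensor world pos  = (-7, -5); dL² = 128
right sensor world pos = (-7, -7); dR² = 164
sL = 40/128 = 5/16
sR = 40/164 = 10/41
mL = -1·sL + -1·sR = -365/656
mR = 1·sL + 0·sR = 5/16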